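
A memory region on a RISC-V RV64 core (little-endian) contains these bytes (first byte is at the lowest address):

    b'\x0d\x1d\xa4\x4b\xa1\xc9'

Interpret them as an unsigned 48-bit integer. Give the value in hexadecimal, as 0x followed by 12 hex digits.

0xC9A14BA41D0D

Little-endian stores the least-significant byte at the lowest address.
Reassemble most-significant byte first: C9 A1 4B A4 1D 0D → 0xC9A14BA41D0D.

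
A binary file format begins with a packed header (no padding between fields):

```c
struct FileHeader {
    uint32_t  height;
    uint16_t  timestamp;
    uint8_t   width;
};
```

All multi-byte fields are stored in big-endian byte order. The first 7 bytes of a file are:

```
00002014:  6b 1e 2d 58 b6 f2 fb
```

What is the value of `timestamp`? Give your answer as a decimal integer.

`timestamp` follows `height` (4 bytes), so it starts at byte offset 4 and occupies 2 bytes.
Bytes at offsets 4..5: B6 F2.
Big-endian: lowest address holds the most-significant byte.
The bytes are already most-significant first: 0xB6F2.
0xB6F2 = 46834.

46834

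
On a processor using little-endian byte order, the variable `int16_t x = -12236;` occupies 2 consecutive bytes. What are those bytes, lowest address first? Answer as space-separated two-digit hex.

Two's complement of -12236 in 16 bits: 12236 = 0x2FCC; invert → 0xD033; add 1 → 0xD034.
Split into bytes (most-significant first): D0 34.
Little-endian stores the least-significant byte at the lowest address.
So at ascending addresses the bytes are 34 D0.

34 D0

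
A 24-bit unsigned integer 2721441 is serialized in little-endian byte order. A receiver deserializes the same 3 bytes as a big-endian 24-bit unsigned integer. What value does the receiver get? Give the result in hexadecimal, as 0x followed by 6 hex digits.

0xA18629

2721441 in 24-bit hexadecimal is 0x2986A1.
Stored little-endian, the bytes at ascending addresses are A1 86 29.
Read back as big-endian, the last byte is least significant, giving 0xA18629.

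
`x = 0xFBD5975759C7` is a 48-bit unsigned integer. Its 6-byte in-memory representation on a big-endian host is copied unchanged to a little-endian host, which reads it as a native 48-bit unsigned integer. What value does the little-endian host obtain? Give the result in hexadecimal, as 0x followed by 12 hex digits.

0xC7595797D5FB

Stored big-endian, the bytes at ascending addresses are FB D5 97 57 59 C7.
Read back as little-endian, the first byte is least significant, giving 0xC7595797D5FB.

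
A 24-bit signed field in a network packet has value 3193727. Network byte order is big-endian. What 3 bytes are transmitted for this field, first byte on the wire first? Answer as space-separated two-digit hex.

3193727 in hexadecimal, padded to 24 bits, is 0x30BB7F.
Split into bytes (most-significant first): 30 BB 7F.
Big-endian: lowest address holds the most-significant byte.
So the memory order matches the most-significant-first order: 30 BB 7F.

30 BB 7F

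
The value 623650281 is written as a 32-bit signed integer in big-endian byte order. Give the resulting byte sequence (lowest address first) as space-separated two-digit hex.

623650281 in hexadecimal, padded to 32 bits, is 0x252C25E9.
Split into bytes (most-significant first): 25 2C 25 E9.
Big-endian: lowest address holds the most-significant byte.
So the memory order matches the most-significant-first order: 25 2C 25 E9.

25 2C 25 E9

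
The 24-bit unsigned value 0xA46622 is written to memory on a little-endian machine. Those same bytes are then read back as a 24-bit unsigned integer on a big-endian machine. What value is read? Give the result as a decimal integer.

Stored little-endian, the bytes at ascending addresses are 22 66 A4.
Read back as big-endian, the last byte is least significant, giving 0x2266A4.
0x2266A4 = 2254500.

2254500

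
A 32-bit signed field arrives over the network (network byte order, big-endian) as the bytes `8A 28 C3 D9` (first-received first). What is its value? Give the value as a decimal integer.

-1977039911

Big-endian: lowest address holds the most-significant byte.
The bytes are already most-significant first: 0x8A28C3D9.
Top bit is set, so as a signed 32-bit value this is 0x8A28C3D9 − 2^32 = -1977039911.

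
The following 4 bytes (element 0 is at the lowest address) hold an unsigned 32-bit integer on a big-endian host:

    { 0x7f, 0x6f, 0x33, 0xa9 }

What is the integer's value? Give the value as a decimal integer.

2137994153

Big-endian stores the most-significant byte at the lowest address.
The bytes are already most-significant first: 0x7F6F33A9.
0x7F6F33A9 = 2137994153.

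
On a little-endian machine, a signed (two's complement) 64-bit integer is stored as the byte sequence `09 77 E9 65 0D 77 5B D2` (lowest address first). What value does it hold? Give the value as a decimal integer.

-3288904203435935991

Little-endian: lowest address holds the least-significant byte.
Reassemble most-significant byte first: D2 5B 77 0D 65 E9 77 09 → 0xD25B770D65E97709.
Top bit is set, so as a signed 64-bit value this is 0xD25B770D65E97709 − 2^64 = -3288904203435935991.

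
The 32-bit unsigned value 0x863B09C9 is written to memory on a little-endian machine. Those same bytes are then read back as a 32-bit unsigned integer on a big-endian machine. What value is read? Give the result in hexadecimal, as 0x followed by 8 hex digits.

Stored little-endian, the bytes at ascending addresses are C9 09 3B 86.
Read back as big-endian, the last byte is least significant, giving 0xC9093B86.

0xC9093B86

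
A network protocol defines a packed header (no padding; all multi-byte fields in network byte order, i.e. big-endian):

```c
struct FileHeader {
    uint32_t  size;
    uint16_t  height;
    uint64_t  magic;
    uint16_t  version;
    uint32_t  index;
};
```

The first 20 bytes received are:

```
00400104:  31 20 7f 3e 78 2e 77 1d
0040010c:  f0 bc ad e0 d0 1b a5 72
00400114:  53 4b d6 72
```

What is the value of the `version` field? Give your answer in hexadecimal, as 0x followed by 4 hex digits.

0xA572

`version` follows `size` (4 B), `height` (2 B), `magic` (8 B), so it starts at offset 4 + 2 + 8 = 14 and occupies 2 bytes.
Bytes at offsets 14..15: A5 72.
Big-endian stores the most-significant byte at the lowest address.
The bytes are already most-significant first: 0xA572.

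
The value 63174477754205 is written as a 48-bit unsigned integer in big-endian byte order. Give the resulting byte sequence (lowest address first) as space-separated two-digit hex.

39 74 F4 4E 2F 5D

63174477754205 in hexadecimal, padded to 48 bits, is 0x3974F44E2F5D.
Split into bytes (most-significant first): 39 74 F4 4E 2F 5D.
Big-endian stores the most-significant byte at the lowest address.
So the memory order matches the most-significant-first order: 39 74 F4 4E 2F 5D.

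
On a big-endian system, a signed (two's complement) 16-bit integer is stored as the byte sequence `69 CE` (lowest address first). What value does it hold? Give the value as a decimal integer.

Big-endian stores the most-significant byte at the lowest address.
The bytes are already most-significant first: 0x69CE.
0x69CE = 27086.

27086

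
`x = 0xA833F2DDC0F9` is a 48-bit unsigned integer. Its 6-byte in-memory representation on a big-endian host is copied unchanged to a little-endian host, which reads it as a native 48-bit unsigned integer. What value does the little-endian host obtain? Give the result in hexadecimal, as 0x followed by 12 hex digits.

0xF9C0DDF233A8

Stored big-endian, the bytes at ascending addresses are A8 33 F2 DD C0 F9.
Read back as little-endian, the first byte is least significant, giving 0xF9C0DDF233A8.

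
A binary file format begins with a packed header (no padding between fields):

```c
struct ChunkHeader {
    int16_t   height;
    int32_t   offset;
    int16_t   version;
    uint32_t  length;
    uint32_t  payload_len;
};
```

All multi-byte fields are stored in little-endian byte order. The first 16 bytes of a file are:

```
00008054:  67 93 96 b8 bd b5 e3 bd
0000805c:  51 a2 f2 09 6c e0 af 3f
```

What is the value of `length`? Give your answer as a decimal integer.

166896209

`length` follows `height` (2 B), `offset` (4 B), `version` (2 B), so it starts at offset 2 + 4 + 2 = 8 and occupies 4 bytes.
Bytes at offsets 8..11: 51 A2 F2 09.
In little-endian order the low byte comes first in memory.
Reassemble most-significant byte first: 09 F2 A2 51 → 0x09F2A251.
0x09F2A251 = 166896209.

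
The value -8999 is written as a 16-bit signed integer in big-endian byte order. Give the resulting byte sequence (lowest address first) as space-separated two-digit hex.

DC D9

Two's complement of -8999 in 16 bits: 8999 = 0x2327; invert → 0xDCD8; add 1 → 0xDCD9.
Split into bytes (most-significant first): DC D9.
Big-endian: lowest address holds the most-significant byte.
So the memory order matches the most-significant-first order: DC D9.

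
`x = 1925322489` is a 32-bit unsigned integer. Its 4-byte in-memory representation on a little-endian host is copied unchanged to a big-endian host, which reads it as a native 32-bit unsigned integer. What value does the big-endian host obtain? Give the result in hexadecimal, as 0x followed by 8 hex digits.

0xF916C272

1925322489 in 32-bit hexadecimal is 0x72C216F9.
Stored little-endian, the bytes at ascending addresses are F9 16 C2 72.
Read back as big-endian, the last byte is least significant, giving 0xF916C272.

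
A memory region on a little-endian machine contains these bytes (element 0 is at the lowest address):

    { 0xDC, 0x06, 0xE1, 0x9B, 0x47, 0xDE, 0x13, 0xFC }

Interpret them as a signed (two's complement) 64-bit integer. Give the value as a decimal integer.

-282637952454949156

Little-endian: lowest address holds the least-significant byte.
Reassemble most-significant byte first: FC 13 DE 47 9B E1 06 DC → 0xFC13DE479BE106DC.
Top bit is set, so as a signed 64-bit value this is 0xFC13DE479BE106DC − 2^64 = -282637952454949156.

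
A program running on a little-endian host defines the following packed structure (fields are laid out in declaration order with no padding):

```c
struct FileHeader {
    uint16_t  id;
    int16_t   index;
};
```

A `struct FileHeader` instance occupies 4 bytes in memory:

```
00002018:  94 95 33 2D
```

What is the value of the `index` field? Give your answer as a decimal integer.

11571

`index` follows `id` (2 bytes), so it starts at byte offset 2 and occupies 2 bytes.
Bytes at offsets 2..3: 33 2D.
In little-endian order the low byte comes first in memory.
Reassemble most-significant byte first: 2D 33 → 0x2D33.
0x2D33 = 11571.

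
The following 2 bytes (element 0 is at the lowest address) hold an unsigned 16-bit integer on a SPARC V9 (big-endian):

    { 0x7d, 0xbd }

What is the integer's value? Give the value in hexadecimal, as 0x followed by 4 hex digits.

Big-endian stores the most-significant byte at the lowest address.
The bytes are already most-significant first: 0x7DBD.

0x7DBD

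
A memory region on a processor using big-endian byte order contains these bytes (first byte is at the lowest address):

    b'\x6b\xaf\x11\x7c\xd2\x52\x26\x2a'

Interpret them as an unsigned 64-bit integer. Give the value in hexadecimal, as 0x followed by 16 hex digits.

In big-endian order the high byte comes first in memory.
The bytes are already most-significant first: 0x6BAF117CD252262A.

0x6BAF117CD252262A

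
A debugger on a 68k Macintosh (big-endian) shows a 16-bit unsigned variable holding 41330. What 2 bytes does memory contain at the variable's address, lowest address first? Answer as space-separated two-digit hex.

41330 in hexadecimal, padded to 16 bits, is 0xA172.
Split into bytes (most-significant first): A1 72.
In big-endian order the high byte comes first in memory.
So the memory order matches the most-significant-first order: A1 72.

A1 72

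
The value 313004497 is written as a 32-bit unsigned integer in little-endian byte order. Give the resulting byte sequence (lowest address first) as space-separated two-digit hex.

D1 11 A8 12

313004497 in hexadecimal, padded to 32 bits, is 0x12A811D1.
Split into bytes (most-significant first): 12 A8 11 D1.
Little-endian: lowest address holds the least-significant byte.
So at ascending addresses the bytes are D1 11 A8 12.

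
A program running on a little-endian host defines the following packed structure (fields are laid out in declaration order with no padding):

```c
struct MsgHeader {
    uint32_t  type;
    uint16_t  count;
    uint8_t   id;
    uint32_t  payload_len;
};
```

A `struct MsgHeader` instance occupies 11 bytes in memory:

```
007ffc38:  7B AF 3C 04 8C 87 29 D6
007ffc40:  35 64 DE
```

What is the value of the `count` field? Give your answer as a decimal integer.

34700

`count` follows `type` (4 bytes), so it starts at byte offset 4 and occupies 2 bytes.
Bytes at offsets 4..5: 8C 87.
In little-endian order the low byte comes first in memory.
Reassemble most-significant byte first: 87 8C → 0x878C.
0x878C = 34700.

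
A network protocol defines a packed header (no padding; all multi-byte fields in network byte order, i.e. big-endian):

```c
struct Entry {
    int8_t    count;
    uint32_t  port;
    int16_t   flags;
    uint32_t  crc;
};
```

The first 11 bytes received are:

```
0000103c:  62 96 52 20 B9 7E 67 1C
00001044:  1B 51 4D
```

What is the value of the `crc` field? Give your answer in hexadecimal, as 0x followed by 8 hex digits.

0x1C1B514D

`crc` follows `count` (1 B), `port` (4 B), `flags` (2 B), so it starts at offset 1 + 4 + 2 = 7 and occupies 4 bytes.
Bytes at offsets 7..10: 1C 1B 51 4D.
In big-endian order the high byte comes first in memory.
The bytes are already most-significant first: 0x1C1B514D.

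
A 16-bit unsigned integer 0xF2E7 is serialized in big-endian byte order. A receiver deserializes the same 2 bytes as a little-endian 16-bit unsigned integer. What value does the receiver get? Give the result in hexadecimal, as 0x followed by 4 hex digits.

Stored big-endian, the bytes at ascending addresses are F2 E7.
Read back as little-endian, the first byte is least significant, giving 0xE7F2.

0xE7F2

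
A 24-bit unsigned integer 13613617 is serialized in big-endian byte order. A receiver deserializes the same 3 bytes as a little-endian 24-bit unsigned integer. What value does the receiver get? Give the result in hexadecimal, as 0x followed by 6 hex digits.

0x31BACF

13613617 in 24-bit hexadecimal is 0xCFBA31.
Stored big-endian, the bytes at ascending addresses are CF BA 31.
Read back as little-endian, the first byte is least significant, giving 0x31BACF.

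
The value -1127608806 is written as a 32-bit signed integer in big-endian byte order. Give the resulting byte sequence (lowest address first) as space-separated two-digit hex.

BC CA 0E 1A

Two's complement of -1127608806 in 32 bits: 1127608806 = 0x4335F1E6; invert → 0xBCCA0E19; add 1 → 0xBCCA0E1A.
Split into bytes (most-significant first): BC CA 0E 1A.
In big-endian order the high byte comes first in memory.
So the memory order matches the most-significant-first order: BC CA 0E 1A.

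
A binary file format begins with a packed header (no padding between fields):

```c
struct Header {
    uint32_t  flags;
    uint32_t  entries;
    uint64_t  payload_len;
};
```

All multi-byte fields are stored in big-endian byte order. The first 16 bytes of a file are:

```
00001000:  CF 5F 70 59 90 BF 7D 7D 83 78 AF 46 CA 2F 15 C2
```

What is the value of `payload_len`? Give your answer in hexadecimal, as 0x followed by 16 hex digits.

0x8378AF46CA2F15C2

`payload_len` follows `flags` (4 B), `entries` (4 B), so it starts at offset 4 + 4 = 8 and occupies 8 bytes.
Bytes at offsets 8..15: 83 78 AF 46 CA 2F 15 C2.
Big-endian stores the most-significant byte at the lowest address.
The bytes are already most-significant first: 0x8378AF46CA2F15C2.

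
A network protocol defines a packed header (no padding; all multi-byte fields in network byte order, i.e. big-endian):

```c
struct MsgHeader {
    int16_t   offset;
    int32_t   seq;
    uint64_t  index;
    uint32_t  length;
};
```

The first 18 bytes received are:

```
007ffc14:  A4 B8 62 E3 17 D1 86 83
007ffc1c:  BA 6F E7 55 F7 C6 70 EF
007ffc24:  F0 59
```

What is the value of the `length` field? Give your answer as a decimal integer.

1894772825

`length` follows `offset` (2 B), `seq` (4 B), `index` (8 B), so it starts at offset 2 + 4 + 8 = 14 and occupies 4 bytes.
Bytes at offsets 14..17: 70 EF F0 59.
Big-endian stores the most-significant byte at the lowest address.
The bytes are already most-significant first: 0x70EFF059.
0x70EFF059 = 1894772825.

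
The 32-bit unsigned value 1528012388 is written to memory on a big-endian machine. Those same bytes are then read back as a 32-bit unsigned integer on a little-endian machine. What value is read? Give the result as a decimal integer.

1528012388 in 32-bit hexadecimal is 0x5B139E64.
Stored big-endian, the bytes at ascending addresses are 5B 13 9E 64.
Read back as little-endian, the first byte is least significant, giving 0x649E135B.
0x649E135B = 1688081243.

1688081243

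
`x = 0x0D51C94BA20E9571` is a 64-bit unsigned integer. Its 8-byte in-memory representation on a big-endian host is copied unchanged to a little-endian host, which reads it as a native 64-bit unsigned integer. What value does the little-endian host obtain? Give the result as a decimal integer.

Stored big-endian, the bytes at ascending addresses are 0D 51 C9 4B A2 0E 95 71.
Read back as little-endian, the first byte is least significant, giving 0x71950EA24BC9510D.
0x71950EA24BC9510D = 8184463988034720013.

8184463988034720013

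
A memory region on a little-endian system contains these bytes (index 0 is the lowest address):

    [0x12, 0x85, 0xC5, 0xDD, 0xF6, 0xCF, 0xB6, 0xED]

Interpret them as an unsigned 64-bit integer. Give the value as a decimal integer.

Little-endian: lowest address holds the least-significant byte.
Reassemble most-significant byte first: ED B6 CF F6 DD C5 85 12 → 0xEDB6CFF6DDC58512.
0xEDB6CFF6DDC58512 = 17129106891939874066.

17129106891939874066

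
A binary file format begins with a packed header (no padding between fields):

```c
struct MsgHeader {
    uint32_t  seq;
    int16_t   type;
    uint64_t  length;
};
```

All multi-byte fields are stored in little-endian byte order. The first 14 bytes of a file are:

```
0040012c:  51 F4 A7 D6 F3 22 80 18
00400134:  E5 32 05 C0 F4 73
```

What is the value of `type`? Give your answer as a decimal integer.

8947

`type` follows `seq` (4 bytes), so it starts at byte offset 4 and occupies 2 bytes.
Bytes at offsets 4..5: F3 22.
Little-endian: lowest address holds the least-significant byte.
Reassemble most-significant byte first: 22 F3 → 0x22F3.
0x22F3 = 8947.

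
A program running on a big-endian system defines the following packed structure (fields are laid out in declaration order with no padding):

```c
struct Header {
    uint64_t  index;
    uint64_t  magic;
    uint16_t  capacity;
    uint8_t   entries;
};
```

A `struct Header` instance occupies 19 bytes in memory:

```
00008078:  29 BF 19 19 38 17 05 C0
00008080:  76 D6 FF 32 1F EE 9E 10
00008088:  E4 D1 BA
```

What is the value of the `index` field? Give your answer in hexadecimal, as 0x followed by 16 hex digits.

`index` is the first field, at byte offset 0, occupying 8 bytes.
Bytes at offsets 0..7: 29 BF 19 19 38 17 05 C0.
Big-endian stores the most-significant byte at the lowest address.
The bytes are already most-significant first: 0x29BF1919381705C0.

0x29BF1919381705C0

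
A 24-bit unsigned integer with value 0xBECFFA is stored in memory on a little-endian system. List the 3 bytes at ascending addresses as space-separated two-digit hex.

Split into bytes (most-significant first): BE CF FA.
Little-endian stores the least-significant byte at the lowest address.
So at ascending addresses the bytes are FA CF BE.

FA CF BE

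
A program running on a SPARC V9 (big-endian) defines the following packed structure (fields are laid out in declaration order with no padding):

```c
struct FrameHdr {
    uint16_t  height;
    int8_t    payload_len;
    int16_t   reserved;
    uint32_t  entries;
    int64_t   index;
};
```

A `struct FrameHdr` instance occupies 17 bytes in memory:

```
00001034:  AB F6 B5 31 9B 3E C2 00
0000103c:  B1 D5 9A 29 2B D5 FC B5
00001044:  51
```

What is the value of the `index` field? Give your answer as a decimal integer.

-3055084128967019183

`index` follows `height` (2 B), `payload_len` (1 B), `reserved` (2 B), `entries` (4 B), so it starts at offset 2 + 1 + 2 + 4 = 9 and occupies 8 bytes.
Bytes at offsets 9..16: D5 9A 29 2B D5 FC B5 51.
Big-endian: lowest address holds the most-significant byte.
The bytes are already most-significant first: 0xD59A292BD5FCB551.
Top bit is set, so as a signed 64-bit value this is 0xD59A292BD5FCB551 − 2^64 = -3055084128967019183.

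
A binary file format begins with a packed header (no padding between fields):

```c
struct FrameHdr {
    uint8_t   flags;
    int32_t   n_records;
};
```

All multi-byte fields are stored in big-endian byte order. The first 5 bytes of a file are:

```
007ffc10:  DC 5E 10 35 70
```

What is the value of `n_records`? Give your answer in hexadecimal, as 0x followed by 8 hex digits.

`n_records` follows `flags` (1 byte), so it starts at byte offset 1 and occupies 4 bytes.
Bytes at offsets 1..4: 5E 10 35 70.
In big-endian order the high byte comes first in memory.
The bytes are already most-significant first: 0x5E103570.

0x5E103570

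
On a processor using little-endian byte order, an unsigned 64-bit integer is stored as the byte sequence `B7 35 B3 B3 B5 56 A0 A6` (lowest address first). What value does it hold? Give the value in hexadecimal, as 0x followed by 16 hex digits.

Little-endian: lowest address holds the least-significant byte.
Reassemble most-significant byte first: A6 A0 56 B5 B3 B3 35 B7 → 0xA6A056B5B3B335B7.

0xA6A056B5B3B335B7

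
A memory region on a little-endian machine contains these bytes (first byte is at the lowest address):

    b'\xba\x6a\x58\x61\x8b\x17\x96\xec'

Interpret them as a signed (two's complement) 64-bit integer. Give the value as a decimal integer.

-1398904746850882886

Little-endian: lowest address holds the least-significant byte.
Reassemble most-significant byte first: EC 96 17 8B 61 58 6A BA → 0xEC96178B61586ABA.
Top bit is set, so as a signed 64-bit value this is 0xEC96178B61586ABA − 2^64 = -1398904746850882886.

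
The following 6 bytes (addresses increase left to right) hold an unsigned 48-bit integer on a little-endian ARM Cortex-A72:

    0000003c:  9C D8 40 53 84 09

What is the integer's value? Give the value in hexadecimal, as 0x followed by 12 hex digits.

0x09845340D89C

Little-endian: lowest address holds the least-significant byte.
Reassemble most-significant byte first: 09 84 53 40 D8 9C → 0x09845340D89C.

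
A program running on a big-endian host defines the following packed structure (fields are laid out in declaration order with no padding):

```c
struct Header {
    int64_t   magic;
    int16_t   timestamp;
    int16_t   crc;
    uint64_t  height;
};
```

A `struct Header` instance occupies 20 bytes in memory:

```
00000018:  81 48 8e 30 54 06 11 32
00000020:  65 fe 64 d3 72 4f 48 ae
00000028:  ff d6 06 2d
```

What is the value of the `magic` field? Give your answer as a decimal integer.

-9130891906274422478

`magic` is the first field, at byte offset 0, occupying 8 bytes.
Bytes at offsets 0..7: 81 48 8E 30 54 06 11 32.
In big-endian order the high byte comes first in memory.
The bytes are already most-significant first: 0x81488E3054061132.
Top bit is set, so as a signed 64-bit value this is 0x81488E3054061132 − 2^64 = -9130891906274422478.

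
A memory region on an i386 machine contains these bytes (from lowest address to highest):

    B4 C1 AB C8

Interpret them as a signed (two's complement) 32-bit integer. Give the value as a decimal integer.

-928267852

Little-endian stores the least-significant byte at the lowest address.
Reassemble most-significant byte first: C8 AB C1 B4 → 0xC8ABC1B4.
Top bit is set, so as a signed 32-bit value this is 0xC8ABC1B4 − 2^32 = -928267852.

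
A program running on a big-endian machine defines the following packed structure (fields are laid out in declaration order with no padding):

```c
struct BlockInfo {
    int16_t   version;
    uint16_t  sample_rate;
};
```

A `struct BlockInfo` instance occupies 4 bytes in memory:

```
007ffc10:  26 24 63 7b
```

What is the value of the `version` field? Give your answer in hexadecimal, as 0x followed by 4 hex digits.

0x2624

`version` is the first field, at byte offset 0, occupying 2 bytes.
Bytes at offsets 0..1: 26 24.
Big-endian: lowest address holds the most-significant byte.
The bytes are already most-significant first: 0x2624.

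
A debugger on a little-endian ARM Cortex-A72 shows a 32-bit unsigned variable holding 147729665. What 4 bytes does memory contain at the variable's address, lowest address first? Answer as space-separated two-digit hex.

01 2D CE 08

147729665 in hexadecimal, padded to 32 bits, is 0x08CE2D01.
Split into bytes (most-significant first): 08 CE 2D 01.
Little-endian: lowest address holds the least-significant byte.
So at ascending addresses the bytes are 01 2D CE 08.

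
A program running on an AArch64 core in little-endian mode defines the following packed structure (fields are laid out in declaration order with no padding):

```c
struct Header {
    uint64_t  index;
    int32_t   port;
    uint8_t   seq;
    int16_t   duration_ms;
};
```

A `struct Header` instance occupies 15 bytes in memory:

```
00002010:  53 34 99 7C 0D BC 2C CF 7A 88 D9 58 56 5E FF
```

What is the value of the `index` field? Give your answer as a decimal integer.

14928513630937363539

`index` is the first field, at byte offset 0, occupying 8 bytes.
Bytes at offsets 0..7: 53 34 99 7C 0D BC 2C CF.
Little-endian stores the least-significant byte at the lowest address.
Reassemble most-significant byte first: CF 2C BC 0D 7C 99 34 53 → 0xCF2CBC0D7C993453.
0xCF2CBC0D7C993453 = 14928513630937363539.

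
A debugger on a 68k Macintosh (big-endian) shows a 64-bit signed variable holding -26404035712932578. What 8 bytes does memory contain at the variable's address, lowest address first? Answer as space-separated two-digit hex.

FF A2 31 AB 5E B1 A5 1E

Two's complement of -26404035712932578 in 64 bits: 26404035712932578 = 0x005DCE54A14E5AE2; invert → 0xFFA231AB5EB1A51D; add 1 → 0xFFA231AB5EB1A51E.
Split into bytes (most-significant first): FF A2 31 AB 5E B1 A5 1E.
Big-endian stores the most-significant byte at the lowest address.
So the memory order matches the most-significant-first order: FF A2 31 AB 5E B1 A5 1E.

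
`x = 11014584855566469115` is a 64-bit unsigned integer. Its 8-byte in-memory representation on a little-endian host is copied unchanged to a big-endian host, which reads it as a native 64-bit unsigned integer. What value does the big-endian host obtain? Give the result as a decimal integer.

18142592221875723160

11014584855566469115 in 64-bit hexadecimal is 0x98DBAA91806FC7FB.
Stored little-endian, the bytes at ascending addresses are FB C7 6F 80 91 AA DB 98.
Read back as big-endian, the last byte is least significant, giving 0xFBC76F8091AADB98.
0xFBC76F8091AADB98 = 18142592221875723160.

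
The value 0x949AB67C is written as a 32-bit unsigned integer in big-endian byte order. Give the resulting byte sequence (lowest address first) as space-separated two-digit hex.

Split into bytes (most-significant first): 94 9A B6 7C.
Big-endian: lowest address holds the most-significant byte.
So the memory order matches the most-significant-first order: 94 9A B6 7C.

94 9A B6 7C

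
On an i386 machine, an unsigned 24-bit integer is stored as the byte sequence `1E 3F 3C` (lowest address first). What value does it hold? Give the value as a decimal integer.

Little-endian: lowest address holds the least-significant byte.
Reassemble most-significant byte first: 3C 3F 1E → 0x3C3F1E.
0x3C3F1E = 3948318.

3948318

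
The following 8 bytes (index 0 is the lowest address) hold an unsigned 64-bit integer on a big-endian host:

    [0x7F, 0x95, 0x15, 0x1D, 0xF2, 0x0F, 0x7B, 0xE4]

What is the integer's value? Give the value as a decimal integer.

Big-endian stores the most-significant byte at the lowest address.
The bytes are already most-significant first: 0x7F95151DF20F7BE4.
0x7F95151DF20F7BE4 = 9193277432706071524.

9193277432706071524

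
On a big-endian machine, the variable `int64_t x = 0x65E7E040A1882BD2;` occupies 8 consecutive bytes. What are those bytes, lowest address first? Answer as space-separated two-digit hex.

Split into bytes (most-significant first): 65 E7 E0 40 A1 88 2B D2.
In big-endian order the high byte comes first in memory.
So the memory order matches the most-significant-first order: 65 E7 E0 40 A1 88 2B D2.

65 E7 E0 40 A1 88 2B D2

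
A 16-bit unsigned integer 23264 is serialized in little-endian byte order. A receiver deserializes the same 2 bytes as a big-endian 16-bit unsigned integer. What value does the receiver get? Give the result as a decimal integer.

57434

23264 in 16-bit hexadecimal is 0x5AE0.
Stored little-endian, the bytes at ascending addresses are E0 5A.
Read back as big-endian, the last byte is least significant, giving 0xE05A.
0xE05A = 57434.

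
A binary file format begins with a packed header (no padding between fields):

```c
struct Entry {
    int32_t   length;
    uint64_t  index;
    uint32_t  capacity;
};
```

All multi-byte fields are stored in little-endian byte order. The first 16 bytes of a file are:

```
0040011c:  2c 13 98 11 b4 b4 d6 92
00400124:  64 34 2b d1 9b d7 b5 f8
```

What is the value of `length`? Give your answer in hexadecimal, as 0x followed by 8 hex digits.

0x1198132C

`length` is the first field, at byte offset 0, occupying 4 bytes.
Bytes at offsets 0..3: 2C 13 98 11.
In little-endian order the low byte comes first in memory.
Reassemble most-significant byte first: 11 98 13 2C → 0x1198132C.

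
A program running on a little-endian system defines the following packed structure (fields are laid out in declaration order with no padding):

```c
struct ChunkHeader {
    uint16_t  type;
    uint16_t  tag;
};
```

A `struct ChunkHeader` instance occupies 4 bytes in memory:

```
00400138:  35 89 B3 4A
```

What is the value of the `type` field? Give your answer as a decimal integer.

`type` is the first field, at byte offset 0, occupying 2 bytes.
Bytes at offsets 0..1: 35 89.
Little-endian stores the least-significant byte at the lowest address.
Reassemble most-significant byte first: 89 35 → 0x8935.
0x8935 = 35125.

35125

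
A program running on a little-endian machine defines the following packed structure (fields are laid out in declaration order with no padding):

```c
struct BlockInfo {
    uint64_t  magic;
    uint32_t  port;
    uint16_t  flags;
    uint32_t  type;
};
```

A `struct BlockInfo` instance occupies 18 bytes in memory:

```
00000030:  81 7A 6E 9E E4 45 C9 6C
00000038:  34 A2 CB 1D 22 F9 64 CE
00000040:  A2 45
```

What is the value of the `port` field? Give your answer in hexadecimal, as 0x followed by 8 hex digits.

0x1DCBA234

`port` follows `magic` (8 bytes), so it starts at byte offset 8 and occupies 4 bytes.
Bytes at offsets 8..11: 34 A2 CB 1D.
Little-endian stores the least-significant byte at the lowest address.
Reassemble most-significant byte first: 1D CB A2 34 → 0x1DCBA234.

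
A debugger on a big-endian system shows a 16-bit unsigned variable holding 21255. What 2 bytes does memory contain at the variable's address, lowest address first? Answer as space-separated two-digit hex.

21255 in hexadecimal, padded to 16 bits, is 0x5307.
Split into bytes (most-significant first): 53 07.
Big-endian stores the most-significant byte at the lowest address.
So the memory order matches the most-significant-first order: 53 07.

53 07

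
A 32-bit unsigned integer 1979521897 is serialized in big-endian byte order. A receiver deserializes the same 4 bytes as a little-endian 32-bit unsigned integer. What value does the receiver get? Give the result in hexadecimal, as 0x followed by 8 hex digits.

0x691BFD75

1979521897 in 32-bit hexadecimal is 0x75FD1B69.
Stored big-endian, the bytes at ascending addresses are 75 FD 1B 69.
Read back as little-endian, the first byte is least significant, giving 0x691BFD75.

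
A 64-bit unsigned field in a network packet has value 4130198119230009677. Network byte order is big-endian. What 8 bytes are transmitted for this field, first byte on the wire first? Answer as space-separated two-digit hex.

4130198119230009677 in hexadecimal, padded to 64 bits, is 0x3951694E84B0F14D.
Split into bytes (most-significant first): 39 51 69 4E 84 B0 F1 4D.
In big-endian order the high byte comes first in memory.
So the memory order matches the most-significant-first order: 39 51 69 4E 84 B0 F1 4D.

39 51 69 4E 84 B0 F1 4D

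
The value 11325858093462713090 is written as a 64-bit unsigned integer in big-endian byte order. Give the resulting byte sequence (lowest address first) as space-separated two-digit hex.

11325858093462713090 in hexadecimal, padded to 64 bits, is 0x9D2D87EDD553F302.
Split into bytes (most-significant first): 9D 2D 87 ED D5 53 F3 02.
Big-endian stores the most-significant byte at the lowest address.
So the memory order matches the most-significant-first order: 9D 2D 87 ED D5 53 F3 02.

9D 2D 87 ED D5 53 F3 02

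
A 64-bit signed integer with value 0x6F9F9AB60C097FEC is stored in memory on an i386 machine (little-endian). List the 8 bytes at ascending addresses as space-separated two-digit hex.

EC 7F 09 0C B6 9A 9F 6F

Split into bytes (most-significant first): 6F 9F 9A B6 0C 09 7F EC.
In little-endian order the low byte comes first in memory.
So at ascending addresses the bytes are EC 7F 09 0C B6 9A 9F 6F.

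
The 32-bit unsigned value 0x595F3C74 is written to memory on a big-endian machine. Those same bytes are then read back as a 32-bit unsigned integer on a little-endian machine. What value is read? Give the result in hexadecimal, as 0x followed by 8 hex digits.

Stored big-endian, the bytes at ascending addresses are 59 5F 3C 74.
Read back as little-endian, the first byte is least significant, giving 0x743C5F59.

0x743C5F59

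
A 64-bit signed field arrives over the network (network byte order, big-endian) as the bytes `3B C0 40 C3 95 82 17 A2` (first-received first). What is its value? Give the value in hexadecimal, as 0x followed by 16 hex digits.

Big-endian: lowest address holds the most-significant byte.
The bytes are already most-significant first: 0x3BC040C3958217A2.

0x3BC040C3958217A2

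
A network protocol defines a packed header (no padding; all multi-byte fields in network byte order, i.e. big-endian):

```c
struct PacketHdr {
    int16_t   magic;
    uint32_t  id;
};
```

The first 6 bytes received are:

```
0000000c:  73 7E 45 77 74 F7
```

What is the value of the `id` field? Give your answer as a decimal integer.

`id` follows `magic` (2 bytes), so it starts at byte offset 2 and occupies 4 bytes.
Bytes at offsets 2..5: 45 77 74 F7.
In big-endian order the high byte comes first in memory.
The bytes are already most-significant first: 0x457774F7.
0x457774F7 = 1165456631.

1165456631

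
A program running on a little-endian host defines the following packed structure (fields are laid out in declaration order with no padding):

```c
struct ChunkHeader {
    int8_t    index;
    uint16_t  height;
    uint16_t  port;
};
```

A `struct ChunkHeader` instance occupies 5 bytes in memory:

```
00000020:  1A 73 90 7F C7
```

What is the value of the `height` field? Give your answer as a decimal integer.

`height` follows `index` (1 byte), so it starts at byte offset 1 and occupies 2 bytes.
Bytes at offsets 1..2: 73 90.
Little-endian: lowest address holds the least-significant byte.
Reassemble most-significant byte first: 90 73 → 0x9073.
0x9073 = 36979.

36979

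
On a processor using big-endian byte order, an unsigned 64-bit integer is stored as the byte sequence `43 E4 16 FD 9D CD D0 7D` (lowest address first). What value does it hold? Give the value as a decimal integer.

4892060373761249405

Big-endian: lowest address holds the most-significant byte.
The bytes are already most-significant first: 0x43E416FD9DCDD07D.
0x43E416FD9DCDD07D = 4892060373761249405.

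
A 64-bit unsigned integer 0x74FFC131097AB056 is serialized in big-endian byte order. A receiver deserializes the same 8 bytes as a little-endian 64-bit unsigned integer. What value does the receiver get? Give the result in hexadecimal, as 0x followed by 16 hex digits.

Stored big-endian, the bytes at ascending addresses are 74 FF C1 31 09 7A B0 56.
Read back as little-endian, the first byte is least significant, giving 0x56B07A0931C1FF74.

0x56B07A0931C1FF74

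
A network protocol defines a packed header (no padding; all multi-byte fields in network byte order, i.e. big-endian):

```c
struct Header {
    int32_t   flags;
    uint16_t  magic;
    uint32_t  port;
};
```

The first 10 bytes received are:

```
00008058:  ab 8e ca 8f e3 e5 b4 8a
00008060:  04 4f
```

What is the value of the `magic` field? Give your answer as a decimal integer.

58341

`magic` follows `flags` (4 bytes), so it starts at byte offset 4 and occupies 2 bytes.
Bytes at offsets 4..5: E3 E5.
In big-endian order the high byte comes first in memory.
The bytes are already most-significant first: 0xE3E5.
0xE3E5 = 58341.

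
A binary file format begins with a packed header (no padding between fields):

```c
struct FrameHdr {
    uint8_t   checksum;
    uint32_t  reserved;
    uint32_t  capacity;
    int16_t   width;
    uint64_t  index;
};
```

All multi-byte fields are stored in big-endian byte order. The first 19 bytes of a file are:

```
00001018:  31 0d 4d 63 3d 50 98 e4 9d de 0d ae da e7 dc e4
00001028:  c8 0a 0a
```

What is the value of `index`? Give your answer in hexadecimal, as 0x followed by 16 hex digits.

`index` follows `checksum` (1 B), `reserved` (4 B), `capacity` (4 B), `width` (2 B), so it starts at offset 1 + 4 + 4 + 2 = 11 and occupies 8 bytes.
Bytes at offsets 11..18: AE DA E7 DC E4 C8 0A 0A.
Big-endian stores the most-significant byte at the lowest address.
The bytes are already most-significant first: 0xAEDAE7DCE4C80A0A.

0xAEDAE7DCE4C80A0A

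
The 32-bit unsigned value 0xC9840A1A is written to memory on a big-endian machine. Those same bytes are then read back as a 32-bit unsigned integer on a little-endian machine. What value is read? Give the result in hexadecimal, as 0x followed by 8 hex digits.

Stored big-endian, the bytes at ascending addresses are C9 84 0A 1A.
Read back as little-endian, the first byte is least significant, giving 0x1A0A84C9.

0x1A0A84C9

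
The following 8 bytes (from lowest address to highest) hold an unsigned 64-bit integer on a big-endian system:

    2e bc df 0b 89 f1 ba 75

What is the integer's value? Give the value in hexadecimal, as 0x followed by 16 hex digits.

0x2EBCDF0B89F1BA75

Big-endian: lowest address holds the most-significant byte.
The bytes are already most-significant first: 0x2EBCDF0B89F1BA75.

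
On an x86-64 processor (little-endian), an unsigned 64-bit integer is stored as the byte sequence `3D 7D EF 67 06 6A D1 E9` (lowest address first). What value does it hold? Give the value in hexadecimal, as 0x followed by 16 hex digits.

0xE9D16A0667EF7D3D

Little-endian stores the least-significant byte at the lowest address.
Reassemble most-significant byte first: E9 D1 6A 06 67 EF 7D 3D → 0xE9D16A0667EF7D3D.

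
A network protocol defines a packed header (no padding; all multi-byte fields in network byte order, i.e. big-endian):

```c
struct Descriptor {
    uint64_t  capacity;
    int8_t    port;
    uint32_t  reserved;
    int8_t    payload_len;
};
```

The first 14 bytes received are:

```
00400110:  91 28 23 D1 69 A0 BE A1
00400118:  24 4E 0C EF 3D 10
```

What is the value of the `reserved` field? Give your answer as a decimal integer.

1309470525

`reserved` follows `capacity` (8 B), `port` (1 B), so it starts at offset 8 + 1 = 9 and occupies 4 bytes.
Bytes at offsets 9..12: 4E 0C EF 3D.
In big-endian order the high byte comes first in memory.
The bytes are already most-significant first: 0x4E0CEF3D.
0x4E0CEF3D = 1309470525.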